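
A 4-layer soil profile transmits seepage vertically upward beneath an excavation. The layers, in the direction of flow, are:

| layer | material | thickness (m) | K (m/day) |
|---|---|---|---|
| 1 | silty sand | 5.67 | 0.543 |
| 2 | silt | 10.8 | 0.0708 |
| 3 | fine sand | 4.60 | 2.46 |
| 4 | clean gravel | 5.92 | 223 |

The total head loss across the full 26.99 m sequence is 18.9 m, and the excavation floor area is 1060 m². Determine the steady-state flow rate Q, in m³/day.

122

Flow is perpendicular to layering, so the layers act in series and the equivalent K is the thickness-weighted harmonic mean.
Total thickness L = 5.67 + 10.8 + 4.60 + 5.92 = 26.99 m.
Σ(b_i/K_i) = 5.67/0.543 + 10.8/0.0708 + 4.60/2.46 + 5.92/223 = 164.9 d.
K_eq = L / Σ(b_i/K_i) = 26.99 / 164.9 = 0.1637 m/day.
Q = K_eq · A · (Δh/L) = 0.1637 × 1060 × (18.9/26.99) = 121.5 m³/day.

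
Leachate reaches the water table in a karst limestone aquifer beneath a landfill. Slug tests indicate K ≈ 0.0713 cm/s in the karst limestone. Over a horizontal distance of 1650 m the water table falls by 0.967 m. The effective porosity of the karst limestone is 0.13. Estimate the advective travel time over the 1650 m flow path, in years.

16.3

Convert K: 0.0713 cm/s × 864 = 61.60 m/day.
Hydraulic gradient i = Δh / L = 0.967 / 1650 = 0.0005861.
Darcy flux q = K · i = 61.60 × 0.0005861 = 0.03610 m/day.
Seepage velocity v = q / n_e = 0.03610 / 0.13 = 0.2777 m/day.
Travel time t = L / v = 1650 / 0.2777 = 5941 days = 16.27 years.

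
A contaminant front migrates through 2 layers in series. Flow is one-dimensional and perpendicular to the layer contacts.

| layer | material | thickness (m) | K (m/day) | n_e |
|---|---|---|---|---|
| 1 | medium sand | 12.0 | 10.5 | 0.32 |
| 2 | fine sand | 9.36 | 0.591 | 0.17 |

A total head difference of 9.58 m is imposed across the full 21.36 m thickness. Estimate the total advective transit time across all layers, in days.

With flow normal to the layers, continuity requires the same specific discharge q through every layer.
Σ(b_i/K_i) = 12.0/10.5 + 9.36/0.591 = 16.98 d.
q = Δh / Σ(b_i/K_i) = 9.58 / 16.98 = 0.5642 m/day.
In each layer the seepage velocity is v_i = q/n_i, so the layer transit time is t_i = b_i·n_i / q:
  layer 1 (medium sand): t_1 = 12.0 × 0.32 / 0.5642 = 6.806 d
  layer 2 (fine sand): t_2 = 9.36 × 0.17 / 0.5642 = 2.820 d
Total t = Σ t_i = 9.627 days.

9.63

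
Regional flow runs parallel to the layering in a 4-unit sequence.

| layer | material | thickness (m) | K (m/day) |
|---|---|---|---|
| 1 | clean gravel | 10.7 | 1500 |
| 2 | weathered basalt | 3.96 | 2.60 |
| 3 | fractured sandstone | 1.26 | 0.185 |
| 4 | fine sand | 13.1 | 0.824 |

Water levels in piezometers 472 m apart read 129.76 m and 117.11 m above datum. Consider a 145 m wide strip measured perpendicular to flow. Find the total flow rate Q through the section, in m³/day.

Flow is parallel to layering, so each bed carries its own Darcy discharge and the transmissivities add.
Σ(K_i·b_i) = 1500×10.7 + 2.60×3.96 + 0.185×1.26 + 0.824×13.1 = 16071 m²/day.
Hydraulic gradient i = (129.76 − 117.11) / 472 = 12.65 / 472 = 0.02680.
Q = Σ(K_i·b_i) · W · i = 16071 × 145 × 0.02680 = 62455 m³/day.

62500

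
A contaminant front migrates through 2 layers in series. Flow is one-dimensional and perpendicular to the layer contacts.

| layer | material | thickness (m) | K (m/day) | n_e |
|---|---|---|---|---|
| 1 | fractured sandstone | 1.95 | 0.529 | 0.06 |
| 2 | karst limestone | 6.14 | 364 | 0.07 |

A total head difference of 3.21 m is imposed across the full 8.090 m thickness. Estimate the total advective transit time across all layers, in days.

With flow normal to the layers, continuity requires the same specific discharge q through every layer.
Σ(b_i/K_i) = 1.95/0.529 + 6.14/364 = 3.703 d.
q = Δh / Σ(b_i/K_i) = 3.21 / 3.703 = 0.8668 m/day.
In each layer the seepage velocity is v_i = q/n_i, so the layer transit time is t_i = b_i·n_i / q:
  layer 1 (fractured sandstone): t_1 = 1.95 × 0.06 / 0.8668 = 0.1350 d
  layer 2 (karst limestone): t_2 = 6.14 × 0.07 / 0.8668 = 0.4958 d
Total t = Σ t_i = 0.6308 days.

0.631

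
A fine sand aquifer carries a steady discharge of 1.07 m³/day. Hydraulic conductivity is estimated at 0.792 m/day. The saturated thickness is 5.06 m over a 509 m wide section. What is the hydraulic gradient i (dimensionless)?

Cross-sectional area A = 509 × 5.06 = 2576 m².
From Q = K·A·i, i = Q / (K·A) = 1.07 / (0.7920 × 2576) = 0.0005246.

0.000525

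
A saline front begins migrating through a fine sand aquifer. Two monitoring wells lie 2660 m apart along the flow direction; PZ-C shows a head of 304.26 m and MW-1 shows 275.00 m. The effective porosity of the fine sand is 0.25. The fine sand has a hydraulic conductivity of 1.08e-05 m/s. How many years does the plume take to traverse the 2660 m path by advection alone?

177

Convert K: 1.08e-05 m/s × 86400 = 0.9331 m/day.
Hydraulic gradient i = (304.26 − 275.00) / 2660 = 29.26 / 2660 = 0.01100.
Darcy flux q = K · i = 0.9331 × 0.01100 = 0.01026 m/day.
Seepage velocity v = q / n_e = 0.01026 / 0.25 = 0.04106 m/day.
Travel time t = L / v = 2660 / 0.04106 = 64788 days = 177.4 years.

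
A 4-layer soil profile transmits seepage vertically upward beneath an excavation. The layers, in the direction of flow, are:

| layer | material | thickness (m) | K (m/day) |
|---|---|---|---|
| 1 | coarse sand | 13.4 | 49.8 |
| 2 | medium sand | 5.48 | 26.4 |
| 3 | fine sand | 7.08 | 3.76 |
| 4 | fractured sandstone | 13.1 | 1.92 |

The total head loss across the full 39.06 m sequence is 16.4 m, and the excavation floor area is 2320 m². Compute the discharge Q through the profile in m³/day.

Flow is perpendicular to layering, so the layers act in series and the equivalent K is the thickness-weighted harmonic mean.
Total thickness L = 13.4 + 5.48 + 7.08 + 13.1 = 39.06 m.
Σ(b_i/K_i) = 13.4/49.8 + 5.48/26.4 + 7.08/3.76 + 13.1/1.92 = 9.183 d.
K_eq = L / Σ(b_i/K_i) = 39.06 / 9.183 = 4.254 m/day.
Q = K_eq · A · (Δh/L) = 4.254 × 2320 × (16.4/39.06) = 4144 m³/day.

4140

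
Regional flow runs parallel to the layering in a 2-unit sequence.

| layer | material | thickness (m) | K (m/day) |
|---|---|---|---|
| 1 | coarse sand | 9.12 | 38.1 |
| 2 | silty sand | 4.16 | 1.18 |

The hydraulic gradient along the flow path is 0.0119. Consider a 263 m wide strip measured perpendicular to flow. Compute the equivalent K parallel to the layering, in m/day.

Flow is parallel to layering, so each bed carries its own Darcy discharge and the transmissivities add.
Σ(K_i·b_i) = 38.1×9.12 + 1.18×4.16 = 352.4 m²/day.
Total thickness b = 13.28 m, so K_eq = Σ(K_i·b_i)/b = 26.53 m/day.

26.5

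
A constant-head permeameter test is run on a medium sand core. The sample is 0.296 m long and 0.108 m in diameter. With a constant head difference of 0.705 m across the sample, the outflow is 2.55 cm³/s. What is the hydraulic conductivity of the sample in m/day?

10.1

Cross-sectional area A = π·(d/2)² = π × (0.108/2)² = 0.009161 m².
Convert discharge: 2.55 cm³/s = 2.550e-06 m³/s.
Darcy's law rearranged: K = Q·L / (A·Δh) = 2.550e-06 × 0.296 / (0.009161 × 0.705) = 0.0001169 m/s = 10.10 m/day.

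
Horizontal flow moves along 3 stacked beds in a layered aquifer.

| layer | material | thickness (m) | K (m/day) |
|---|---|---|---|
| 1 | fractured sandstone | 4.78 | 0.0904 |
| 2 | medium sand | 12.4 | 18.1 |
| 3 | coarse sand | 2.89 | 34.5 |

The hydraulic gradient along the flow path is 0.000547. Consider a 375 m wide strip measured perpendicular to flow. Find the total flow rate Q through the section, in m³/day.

66.6

Flow is parallel to layering, so each bed carries its own Darcy discharge and the transmissivities add.
Σ(K_i·b_i) = 0.0904×4.78 + 18.1×12.4 + 34.5×2.89 = 324.6 m²/day.
Hydraulic gradient i = 0.000547.
Q = Σ(K_i·b_i) · W · i = 324.6 × 375 × 0.0005470 = 66.58 m³/day.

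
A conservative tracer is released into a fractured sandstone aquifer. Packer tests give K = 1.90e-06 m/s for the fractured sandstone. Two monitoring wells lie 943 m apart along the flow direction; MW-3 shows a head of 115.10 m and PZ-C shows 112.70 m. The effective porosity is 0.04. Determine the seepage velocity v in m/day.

0.0104

Convert K: 1.90e-06 m/s × 86400 = 0.1642 m/day.
Hydraulic gradient i = (115.10 − 112.70) / 943 = 2.4 / 943 = 0.002545.
Darcy flux q = K · i = 0.1642 × 0.002545 = 0.0004178 m/day.
Seepage velocity v = q / n_e = 0.0004178 / 0.04 = 0.01044 m/day.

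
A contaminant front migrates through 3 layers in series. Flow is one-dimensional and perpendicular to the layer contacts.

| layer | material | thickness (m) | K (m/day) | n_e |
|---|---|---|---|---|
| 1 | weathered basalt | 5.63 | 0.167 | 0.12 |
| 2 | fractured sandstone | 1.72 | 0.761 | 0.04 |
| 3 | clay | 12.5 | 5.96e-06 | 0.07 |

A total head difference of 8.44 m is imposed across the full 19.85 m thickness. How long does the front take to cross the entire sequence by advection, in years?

With flow normal to the layers, continuity requires the same specific discharge q through every layer.
Σ(b_i/K_i) = 5.63/0.167 + 1.72/0.761 + 12.5/5.96e-06 = 2.097e+06 d.
q = Δh / Σ(b_i/K_i) = 8.44 / 2.097e+06 = 4.024e-06 m/day.
In each layer the seepage velocity is v_i = q/n_i, so the layer transit time is t_i = b_i·n_i / q:
  layer 1 (weathered basalt): t_1 = 5.63 × 0.12 / 4.024e-06 = 1.679e+05 d
  layer 2 (fractured sandstone): t_2 = 1.72 × 0.04 / 4.024e-06 = 17097 d
  layer 3 (clay): t_3 = 12.5 × 0.07 / 4.024e-06 = 2.174e+05 d
Total t = Σ t_i = 4.024e+05 days = 1102 years.

1100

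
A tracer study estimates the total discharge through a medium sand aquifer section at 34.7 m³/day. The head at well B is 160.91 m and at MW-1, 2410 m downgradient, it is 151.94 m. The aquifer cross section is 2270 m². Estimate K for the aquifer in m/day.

Hydraulic gradient i = (160.91 − 151.94) / 2410 = 8.97 / 2410 = 0.003722.
From Q = K·A·i, K = Q / (A·i) = 34.7 / (2270 × 0.003722) = 4.107 m/day.

4.11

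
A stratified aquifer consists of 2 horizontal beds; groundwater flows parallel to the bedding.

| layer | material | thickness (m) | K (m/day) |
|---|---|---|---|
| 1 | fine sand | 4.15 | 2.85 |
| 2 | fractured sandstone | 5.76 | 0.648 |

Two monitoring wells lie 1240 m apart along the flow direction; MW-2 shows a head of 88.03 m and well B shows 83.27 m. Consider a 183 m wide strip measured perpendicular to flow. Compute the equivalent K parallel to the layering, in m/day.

Flow is parallel to layering, so each bed carries its own Darcy discharge and the transmissivities add.
Σ(K_i·b_i) = 2.85×4.15 + 0.648×5.76 = 15.56 m²/day.
Total thickness b = 9.910 m, so K_eq = Σ(K_i·b_i)/b = 1.570 m/day.

1.57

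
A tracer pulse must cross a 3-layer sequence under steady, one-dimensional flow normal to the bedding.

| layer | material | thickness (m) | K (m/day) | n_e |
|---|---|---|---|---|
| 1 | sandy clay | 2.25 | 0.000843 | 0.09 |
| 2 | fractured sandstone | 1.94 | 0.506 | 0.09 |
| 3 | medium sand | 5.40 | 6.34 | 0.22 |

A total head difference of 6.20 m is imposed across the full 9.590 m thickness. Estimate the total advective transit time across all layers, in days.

With flow normal to the layers, continuity requires the same specific discharge q through every layer.
Σ(b_i/K_i) = 2.25/0.000843 + 1.94/0.506 + 5.40/6.34 = 2674 d.
q = Δh / Σ(b_i/K_i) = 6.20 / 2674 = 0.002319 m/day.
In each layer the seepage velocity is v_i = q/n_i, so the layer transit time is t_i = b_i·n_i / q:
  layer 1 (sandy clay): t_1 = 2.25 × 0.09 / 0.002319 = 87.33 d
  layer 2 (fractured sandstone): t_2 = 1.94 × 0.09 / 0.002319 = 75.30 d
  layer 3 (medium sand): t_3 = 5.40 × 0.22 / 0.002319 = 512.3 d
Total t = Σ t_i = 674.9 days.

675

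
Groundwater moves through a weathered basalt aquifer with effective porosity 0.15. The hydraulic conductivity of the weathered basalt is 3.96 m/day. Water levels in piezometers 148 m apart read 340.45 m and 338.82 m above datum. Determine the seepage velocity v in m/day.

0.291

Hydraulic gradient i = (340.45 − 338.82) / 148 = 1.63 / 148 = 0.01101.
Darcy flux q = K · i = 3.960 × 0.01101 = 0.04361 m/day.
Seepage velocity v = q / n_e = 0.04361 / 0.15 = 0.2908 m/day.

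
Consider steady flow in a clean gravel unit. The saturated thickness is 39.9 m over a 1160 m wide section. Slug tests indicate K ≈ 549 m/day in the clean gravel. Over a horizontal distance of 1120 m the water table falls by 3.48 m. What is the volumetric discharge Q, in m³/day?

Cross-sectional area A = 1160 × 39.9 = 46284 m².
Hydraulic gradient i = Δh / L = 3.48 / 1120 = 0.003107.
Darcy's law: Q = K · A · i = 549.0 × 46284 × 0.003107 = 78952 m³/day.

79000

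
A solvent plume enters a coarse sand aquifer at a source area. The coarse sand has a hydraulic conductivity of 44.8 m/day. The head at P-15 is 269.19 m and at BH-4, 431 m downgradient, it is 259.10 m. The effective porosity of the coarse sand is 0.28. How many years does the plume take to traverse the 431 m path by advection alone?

Hydraulic gradient i = (269.19 − 259.10) / 431 = 10.09 / 431 = 0.02341.
Darcy flux q = K · i = 44.80 × 0.02341 = 1.049 m/day.
Seepage velocity v = q / n_e = 1.049 / 0.28 = 3.746 m/day.
Travel time t = L / v = 431 / 3.746 = 115.1 days = 0.3150 years.

0.315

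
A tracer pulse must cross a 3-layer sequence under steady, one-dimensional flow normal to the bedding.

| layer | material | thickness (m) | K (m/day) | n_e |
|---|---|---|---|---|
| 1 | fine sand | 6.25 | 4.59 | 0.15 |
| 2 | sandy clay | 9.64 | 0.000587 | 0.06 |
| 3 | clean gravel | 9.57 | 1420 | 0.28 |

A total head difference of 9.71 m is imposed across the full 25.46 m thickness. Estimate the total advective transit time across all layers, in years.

19.4

With flow normal to the layers, continuity requires the same specific discharge q through every layer.
Σ(b_i/K_i) = 6.25/4.59 + 9.64/0.000587 + 9.57/1420 = 16424 d.
q = Δh / Σ(b_i/K_i) = 9.71 / 16424 = 0.0005912 m/day.
In each layer the seepage velocity is v_i = q/n_i, so the layer transit time is t_i = b_i·n_i / q:
  layer 1 (fine sand): t_1 = 6.25 × 0.15 / 0.0005912 = 1586 d
  layer 2 (sandy clay): t_2 = 9.64 × 0.06 / 0.0005912 = 978.3 d
  layer 3 (clean gravel): t_3 = 9.57 × 0.28 / 0.0005912 = 4532 d
Total t = Σ t_i = 7096 days = 19.43 years.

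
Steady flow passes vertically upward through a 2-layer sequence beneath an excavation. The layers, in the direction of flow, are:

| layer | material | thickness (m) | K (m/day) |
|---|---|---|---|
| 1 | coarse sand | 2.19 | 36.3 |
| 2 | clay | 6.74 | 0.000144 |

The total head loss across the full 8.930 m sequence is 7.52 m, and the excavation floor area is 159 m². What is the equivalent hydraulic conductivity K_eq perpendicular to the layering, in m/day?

0.000191

Flow is perpendicular to layering, so the layers act in series and the equivalent K is the thickness-weighted harmonic mean.
Total thickness L = 2.19 + 6.74 = 8.930 m.
Σ(b_i/K_i) = 2.19/36.3 + 6.74/0.000144 = 46806 d.
K_eq = L / Σ(b_i/K_i) = 8.930 / 46806 = 0.0001908 m/day.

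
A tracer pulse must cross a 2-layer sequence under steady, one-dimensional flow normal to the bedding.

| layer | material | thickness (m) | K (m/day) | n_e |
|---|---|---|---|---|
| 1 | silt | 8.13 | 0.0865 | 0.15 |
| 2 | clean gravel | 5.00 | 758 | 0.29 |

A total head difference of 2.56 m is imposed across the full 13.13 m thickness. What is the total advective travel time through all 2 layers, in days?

With flow normal to the layers, continuity requires the same specific discharge q through every layer.
Σ(b_i/K_i) = 8.13/0.0865 + 5.00/758 = 94.00 d.
q = Δh / Σ(b_i/K_i) = 2.56 / 94.00 = 0.02724 m/day.
In each layer the seepage velocity is v_i = q/n_i, so the layer transit time is t_i = b_i·n_i / q:
  layer 1 (silt): t_1 = 8.13 × 0.15 / 0.02724 = 44.78 d
  layer 2 (clean gravel): t_2 = 5.00 × 0.29 / 0.02724 = 53.24 d
Total t = Σ t_i = 98.02 days.

98.0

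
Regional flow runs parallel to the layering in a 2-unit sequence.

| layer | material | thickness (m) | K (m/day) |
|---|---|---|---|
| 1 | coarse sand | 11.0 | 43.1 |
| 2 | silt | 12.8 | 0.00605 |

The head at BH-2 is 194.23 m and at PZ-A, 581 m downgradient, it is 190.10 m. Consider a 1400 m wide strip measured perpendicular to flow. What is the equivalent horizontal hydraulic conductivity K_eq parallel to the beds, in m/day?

19.9

Flow is parallel to layering, so each bed carries its own Darcy discharge and the transmissivities add.
Σ(K_i·b_i) = 43.1×11.0 + 0.00605×12.8 = 474.2 m²/day.
Total thickness b = 23.80 m, so K_eq = Σ(K_i·b_i)/b = 19.92 m/day.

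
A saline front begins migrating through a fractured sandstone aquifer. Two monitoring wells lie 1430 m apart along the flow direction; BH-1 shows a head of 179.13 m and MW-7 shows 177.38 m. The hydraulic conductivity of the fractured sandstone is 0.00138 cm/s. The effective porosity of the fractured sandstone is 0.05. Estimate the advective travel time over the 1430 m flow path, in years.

Convert K: 0.00138 cm/s × 864 = 1.192 m/day.
Hydraulic gradient i = (179.13 − 177.38) / 1430 = 1.75 / 1430 = 0.001224.
Darcy flux q = K · i = 1.192 × 0.001224 = 0.001459 m/day.
Seepage velocity v = q / n_e = 0.001459 / 0.05 = 0.02918 m/day.
Travel time t = L / v = 1430 / 0.02918 = 49002 days = 134.2 years.

134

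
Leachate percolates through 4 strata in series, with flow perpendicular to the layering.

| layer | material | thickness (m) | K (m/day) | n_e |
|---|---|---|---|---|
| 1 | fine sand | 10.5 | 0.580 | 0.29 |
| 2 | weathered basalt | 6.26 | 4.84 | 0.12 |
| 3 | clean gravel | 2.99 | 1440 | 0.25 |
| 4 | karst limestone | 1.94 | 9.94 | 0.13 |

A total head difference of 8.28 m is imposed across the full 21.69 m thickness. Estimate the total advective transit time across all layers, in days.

With flow normal to the layers, continuity requires the same specific discharge q through every layer.
Σ(b_i/K_i) = 10.5/0.580 + 6.26/4.84 + 2.99/1440 + 1.94/9.94 = 19.59 d.
q = Δh / Σ(b_i/K_i) = 8.28 / 19.59 = 0.4226 m/day.
In each layer the seepage velocity is v_i = q/n_i, so the layer transit time is t_i = b_i·n_i / q:
  layer 1 (fine sand): t_1 = 10.5 × 0.29 / 0.4226 = 7.206 d
  layer 2 (weathered basalt): t_2 = 6.26 × 0.12 / 0.4226 = 1.778 d
  layer 3 (clean gravel): t_3 = 2.99 × 0.25 / 0.4226 = 1.769 d
  layer 4 (karst limestone): t_4 = 1.94 × 0.13 / 0.4226 = 0.5968 d
Total t = Σ t_i = 11.35 days.

11.3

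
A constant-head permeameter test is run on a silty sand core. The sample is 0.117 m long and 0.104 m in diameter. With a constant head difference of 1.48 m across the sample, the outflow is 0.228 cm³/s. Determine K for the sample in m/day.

0.183

Cross-sectional area A = π·(d/2)² = π × (0.104/2)² = 0.008495 m².
Convert discharge: 0.228 cm³/s = 2.280e-07 m³/s.
Darcy's law rearranged: K = Q·L / (A·Δh) = 2.280e-07 × 0.117 / (0.008495 × 1.48) = 2.122e-06 m/s = 0.1833 m/day.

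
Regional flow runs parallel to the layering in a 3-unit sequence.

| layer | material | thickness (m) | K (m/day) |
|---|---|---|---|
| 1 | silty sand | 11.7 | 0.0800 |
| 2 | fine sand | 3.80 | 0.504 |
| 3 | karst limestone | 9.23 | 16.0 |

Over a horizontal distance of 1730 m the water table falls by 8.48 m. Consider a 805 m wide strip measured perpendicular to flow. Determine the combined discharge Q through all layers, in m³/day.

Flow is parallel to layering, so each bed carries its own Darcy discharge and the transmissivities add.
Σ(K_i·b_i) = 0.0800×11.7 + 0.504×3.80 + 16.0×9.23 = 150.5 m²/day.
Hydraulic gradient i = Δh / L = 8.48 / 1730 = 0.004902.
Q = Σ(K_i·b_i) · W · i = 150.5 × 805 × 0.004902 = 594.0 m³/day.

594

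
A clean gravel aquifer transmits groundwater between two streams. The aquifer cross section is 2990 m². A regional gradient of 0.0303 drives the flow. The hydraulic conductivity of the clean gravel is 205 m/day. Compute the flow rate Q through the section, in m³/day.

Hydraulic gradient i = 0.0303.
Darcy's law: Q = K · A · i = 205.0 × 2990 × 0.03030 = 18572 m³/day.

18600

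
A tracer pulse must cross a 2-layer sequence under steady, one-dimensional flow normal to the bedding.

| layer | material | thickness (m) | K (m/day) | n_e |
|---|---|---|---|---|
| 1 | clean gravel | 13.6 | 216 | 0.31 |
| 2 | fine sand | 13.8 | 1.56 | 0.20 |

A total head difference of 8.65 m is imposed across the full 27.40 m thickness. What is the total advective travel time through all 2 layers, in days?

7.18

With flow normal to the layers, continuity requires the same specific discharge q through every layer.
Σ(b_i/K_i) = 13.6/216 + 13.8/1.56 = 8.909 d.
q = Δh / Σ(b_i/K_i) = 8.65 / 8.909 = 0.9709 m/day.
In each layer the seepage velocity is v_i = q/n_i, so the layer transit time is t_i = b_i·n_i / q:
  layer 1 (clean gravel): t_1 = 13.6 × 0.31 / 0.9709 = 4.342 d
  layer 2 (fine sand): t_2 = 13.8 × 0.20 / 0.9709 = 2.843 d
Total t = Σ t_i = 7.185 days.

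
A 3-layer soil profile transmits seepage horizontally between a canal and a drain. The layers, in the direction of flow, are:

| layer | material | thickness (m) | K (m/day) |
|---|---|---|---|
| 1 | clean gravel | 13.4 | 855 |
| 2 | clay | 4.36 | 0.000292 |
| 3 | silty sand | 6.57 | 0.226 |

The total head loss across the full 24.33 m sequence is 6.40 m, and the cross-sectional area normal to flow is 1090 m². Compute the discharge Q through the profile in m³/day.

Flow is perpendicular to layering, so the layers act in series and the equivalent K is the thickness-weighted harmonic mean.
Total thickness L = 13.4 + 4.36 + 6.57 = 24.33 m.
Σ(b_i/K_i) = 13.4/855 + 4.36/0.000292 + 6.57/0.226 = 14961 d.
K_eq = L / Σ(b_i/K_i) = 24.33 / 14961 = 0.001626 m/day.
Q = K_eq · A · (Δh/L) = 0.001626 × 1090 × (6.40/24.33) = 0.4663 m³/day.

0.466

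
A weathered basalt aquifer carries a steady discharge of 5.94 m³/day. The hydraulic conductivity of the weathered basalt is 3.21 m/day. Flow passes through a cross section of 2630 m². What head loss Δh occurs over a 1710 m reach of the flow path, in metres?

1.20

From Q = K·A·i, i = Q / (K·A) = 5.94 / (3.210 × 2630) = 0.0007036.
Head loss Δh = i · L = 0.0007036 × 1710 = 1.203 m.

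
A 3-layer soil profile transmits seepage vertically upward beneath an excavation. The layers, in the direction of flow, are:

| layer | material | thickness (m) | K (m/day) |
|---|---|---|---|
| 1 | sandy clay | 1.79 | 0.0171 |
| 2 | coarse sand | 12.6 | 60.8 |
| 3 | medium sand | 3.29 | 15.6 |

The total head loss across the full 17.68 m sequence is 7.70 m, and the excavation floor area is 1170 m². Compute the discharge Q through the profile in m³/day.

85.7

Flow is perpendicular to layering, so the layers act in series and the equivalent K is the thickness-weighted harmonic mean.
Total thickness L = 1.79 + 12.6 + 3.29 = 17.68 m.
Σ(b_i/K_i) = 1.79/0.0171 + 12.6/60.8 + 3.29/15.6 = 105.1 d.
K_eq = L / Σ(b_i/K_i) = 17.68 / 105.1 = 0.1682 m/day.
Q = K_eq · A · (Δh/L) = 0.1682 × 1170 × (7.70/17.68) = 85.72 m³/day.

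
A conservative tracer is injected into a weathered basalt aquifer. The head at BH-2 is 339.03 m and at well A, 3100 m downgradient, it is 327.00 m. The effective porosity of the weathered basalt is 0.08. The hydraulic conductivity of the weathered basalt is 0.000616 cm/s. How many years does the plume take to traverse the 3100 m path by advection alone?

Convert K: 0.000616 cm/s × 864 = 0.5322 m/day.
Hydraulic gradient i = (339.03 − 327.00) / 3100 = 12.03 / 3100 = 0.003881.
Darcy flux q = K · i = 0.5322 × 0.003881 = 0.002065 m/day.
Seepage velocity v = q / n_e = 0.002065 / 0.08 = 0.02582 m/day.
Travel time t = L / v = 3100 / 0.02582 = 1.201e+05 days = 328.7 years.

329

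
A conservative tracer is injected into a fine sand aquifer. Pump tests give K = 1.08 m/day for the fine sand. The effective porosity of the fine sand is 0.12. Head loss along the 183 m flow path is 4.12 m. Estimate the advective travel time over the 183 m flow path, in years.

2.47

Hydraulic gradient i = Δh / L = 4.12 / 183 = 0.02251.
Darcy flux q = K · i = 1.080 × 0.02251 = 0.02431 m/day.
Seepage velocity v = q / n_e = 0.02431 / 0.12 = 0.2026 m/day.
Travel time t = L / v = 183 / 0.2026 = 903.2 days = 2.473 years.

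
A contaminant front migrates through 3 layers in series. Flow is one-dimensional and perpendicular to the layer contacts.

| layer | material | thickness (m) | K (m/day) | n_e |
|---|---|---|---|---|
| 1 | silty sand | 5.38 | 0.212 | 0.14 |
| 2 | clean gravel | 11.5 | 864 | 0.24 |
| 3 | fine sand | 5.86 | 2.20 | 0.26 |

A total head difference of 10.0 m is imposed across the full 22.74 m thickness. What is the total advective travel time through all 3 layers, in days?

14.1

With flow normal to the layers, continuity requires the same specific discharge q through every layer.
Σ(b_i/K_i) = 5.38/0.212 + 11.5/864 + 5.86/2.20 = 28.05 d.
q = Δh / Σ(b_i/K_i) = 10.0 / 28.05 = 0.3565 m/day.
In each layer the seepage velocity is v_i = q/n_i, so the layer transit time is t_i = b_i·n_i / q:
  layer 1 (silty sand): t_1 = 5.38 × 0.14 / 0.3565 = 2.113 d
  layer 2 (clean gravel): t_2 = 11.5 × 0.24 / 0.3565 = 7.743 d
  layer 3 (fine sand): t_3 = 5.86 × 0.26 / 0.3565 = 4.274 d
Total t = Σ t_i = 14.13 days.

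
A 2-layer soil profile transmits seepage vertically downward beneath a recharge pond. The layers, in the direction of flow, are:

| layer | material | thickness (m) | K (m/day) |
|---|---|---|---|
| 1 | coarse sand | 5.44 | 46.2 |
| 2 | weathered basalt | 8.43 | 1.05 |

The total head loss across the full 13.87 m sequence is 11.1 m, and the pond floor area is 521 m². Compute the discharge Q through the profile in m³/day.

Flow is perpendicular to layering, so the layers act in series and the equivalent K is the thickness-weighted harmonic mean.
Total thickness L = 5.44 + 8.43 = 13.87 m.
Σ(b_i/K_i) = 5.44/46.2 + 8.43/1.05 = 8.146 d.
K_eq = L / Σ(b_i/K_i) = 13.87 / 8.146 = 1.703 m/day.
Q = K_eq · A · (Δh/L) = 1.703 × 521 × (11.1/13.87) = 709.9 m³/day.

710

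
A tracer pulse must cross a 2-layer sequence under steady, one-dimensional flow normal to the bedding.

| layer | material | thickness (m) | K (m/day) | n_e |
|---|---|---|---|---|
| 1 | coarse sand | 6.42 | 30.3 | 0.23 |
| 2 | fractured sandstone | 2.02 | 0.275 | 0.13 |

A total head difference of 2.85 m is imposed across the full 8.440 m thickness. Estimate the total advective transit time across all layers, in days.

With flow normal to the layers, continuity requires the same specific discharge q through every layer.
Σ(b_i/K_i) = 6.42/30.3 + 2.02/0.275 = 7.557 d.
q = Δh / Σ(b_i/K_i) = 2.85 / 7.557 = 0.3771 m/day.
In each layer the seepage velocity is v_i = q/n_i, so the layer transit time is t_i = b_i·n_i / q:
  layer 1 (coarse sand): t_1 = 6.42 × 0.23 / 0.3771 = 3.915 d
  layer 2 (fractured sandstone): t_2 = 2.02 × 0.13 / 0.3771 = 0.6963 d
Total t = Σ t_i = 4.612 days.

4.61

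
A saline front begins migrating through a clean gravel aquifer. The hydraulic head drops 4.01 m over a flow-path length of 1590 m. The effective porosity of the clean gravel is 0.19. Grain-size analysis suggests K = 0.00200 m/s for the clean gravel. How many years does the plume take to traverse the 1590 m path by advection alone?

Convert K: 0.00200 m/s × 86400 = 172.8 m/day.
Hydraulic gradient i = Δh / L = 4.01 / 1590 = 0.002522.
Darcy flux q = K · i = 172.8 × 0.002522 = 0.4358 m/day.
Seepage velocity v = q / n_e = 0.4358 / 0.19 = 2.294 m/day.
Travel time t = L / v = 1590 / 2.294 = 693.2 days = 1.898 years.

1.90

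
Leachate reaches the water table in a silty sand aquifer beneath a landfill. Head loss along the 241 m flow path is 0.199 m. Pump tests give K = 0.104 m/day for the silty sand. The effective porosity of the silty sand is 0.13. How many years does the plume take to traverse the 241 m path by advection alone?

Hydraulic gradient i = Δh / L = 0.199 / 241 = 0.0008257.
Darcy flux q = K · i = 0.1040 × 0.0008257 = 8.588e-05 m/day.
Seepage velocity v = q / n_e = 8.588e-05 / 0.13 = 0.0006606 m/day.
Travel time t = L / v = 241 / 0.0006606 = 3.648e+05 days = 998.9 years.

999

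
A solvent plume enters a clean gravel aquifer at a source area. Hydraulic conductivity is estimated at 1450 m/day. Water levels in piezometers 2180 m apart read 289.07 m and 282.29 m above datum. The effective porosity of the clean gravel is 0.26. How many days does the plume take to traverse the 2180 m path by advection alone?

126

Hydraulic gradient i = (289.07 − 282.29) / 2180 = 6.78 / 2180 = 0.003110.
Darcy flux q = K · i = 1450 × 0.003110 = 4.510 m/day.
Seepage velocity v = q / n_e = 4.510 / 0.26 = 17.34 m/day.
Travel time t = L / v = 2180 / 17.34 = 125.7 days.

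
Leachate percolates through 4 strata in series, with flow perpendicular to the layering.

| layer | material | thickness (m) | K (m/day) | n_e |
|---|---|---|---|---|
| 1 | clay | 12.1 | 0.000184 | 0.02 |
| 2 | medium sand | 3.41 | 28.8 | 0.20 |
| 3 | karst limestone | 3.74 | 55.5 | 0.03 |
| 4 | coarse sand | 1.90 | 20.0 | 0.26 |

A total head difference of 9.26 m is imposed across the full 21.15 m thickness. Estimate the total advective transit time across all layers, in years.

With flow normal to the layers, continuity requires the same specific discharge q through every layer.
Σ(b_i/K_i) = 12.1/0.000184 + 3.41/28.8 + 3.74/55.5 + 1.90/20.0 = 65761 d.
q = Δh / Σ(b_i/K_i) = 9.26 / 65761 = 0.0001408 m/day.
In each layer the seepage velocity is v_i = q/n_i, so the layer transit time is t_i = b_i·n_i / q:
  layer 1 (clay): t_1 = 12.1 × 0.02 / 0.0001408 = 1719 d
  layer 2 (medium sand): t_2 = 3.41 × 0.20 / 0.0001408 = 4843 d
  layer 3 (karst limestone): t_3 = 3.74 × 0.03 / 0.0001408 = 796.8 d
  layer 4 (coarse sand): t_4 = 1.90 × 0.26 / 0.0001408 = 3508 d
Total t = Σ t_i = 10867 days = 29.75 years.

29.8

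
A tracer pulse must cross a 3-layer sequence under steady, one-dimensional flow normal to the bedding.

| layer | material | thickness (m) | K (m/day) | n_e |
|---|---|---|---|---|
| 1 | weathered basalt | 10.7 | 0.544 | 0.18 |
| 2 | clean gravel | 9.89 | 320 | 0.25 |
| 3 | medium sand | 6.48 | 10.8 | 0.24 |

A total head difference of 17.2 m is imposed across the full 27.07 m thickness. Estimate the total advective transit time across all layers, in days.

7.03

With flow normal to the layers, continuity requires the same specific discharge q through every layer.
Σ(b_i/K_i) = 10.7/0.544 + 9.89/320 + 6.48/10.8 = 20.30 d.
q = Δh / Σ(b_i/K_i) = 17.2 / 20.30 = 0.8473 m/day.
In each layer the seepage velocity is v_i = q/n_i, so the layer transit time is t_i = b_i·n_i / q:
  layer 1 (weathered basalt): t_1 = 10.7 × 0.18 / 0.8473 = 2.273 d
  layer 2 (clean gravel): t_2 = 9.89 × 0.25 / 0.8473 = 2.918 d
  layer 3 (medium sand): t_3 = 6.48 × 0.24 / 0.8473 = 1.835 d
Total t = Σ t_i = 7.027 days.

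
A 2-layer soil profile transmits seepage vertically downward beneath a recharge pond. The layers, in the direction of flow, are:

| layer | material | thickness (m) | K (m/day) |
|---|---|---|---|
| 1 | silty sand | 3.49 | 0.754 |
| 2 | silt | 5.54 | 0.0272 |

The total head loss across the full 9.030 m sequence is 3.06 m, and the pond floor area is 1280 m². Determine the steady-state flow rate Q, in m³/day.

18.8

Flow is perpendicular to layering, so the layers act in series and the equivalent K is the thickness-weighted harmonic mean.
Total thickness L = 3.49 + 5.54 = 9.030 m.
Σ(b_i/K_i) = 3.49/0.754 + 5.54/0.0272 = 208.3 d.
K_eq = L / Σ(b_i/K_i) = 9.030 / 208.3 = 0.04335 m/day.
Q = K_eq · A · (Δh/L) = 0.04335 × 1280 × (3.06/9.030) = 18.80 m³/day.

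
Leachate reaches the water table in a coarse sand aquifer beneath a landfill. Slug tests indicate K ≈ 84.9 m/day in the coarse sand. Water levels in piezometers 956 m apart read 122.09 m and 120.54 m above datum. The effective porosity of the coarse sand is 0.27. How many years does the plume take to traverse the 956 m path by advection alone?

5.13

Hydraulic gradient i = (122.09 − 120.54) / 956 = 1.55 / 956 = 0.001621.
Darcy flux q = K · i = 84.90 × 0.001621 = 0.1377 m/day.
Seepage velocity v = q / n_e = 0.1377 / 0.27 = 0.5098 m/day.
Travel time t = L / v = 956 / 0.5098 = 1875 days = 5.134 years.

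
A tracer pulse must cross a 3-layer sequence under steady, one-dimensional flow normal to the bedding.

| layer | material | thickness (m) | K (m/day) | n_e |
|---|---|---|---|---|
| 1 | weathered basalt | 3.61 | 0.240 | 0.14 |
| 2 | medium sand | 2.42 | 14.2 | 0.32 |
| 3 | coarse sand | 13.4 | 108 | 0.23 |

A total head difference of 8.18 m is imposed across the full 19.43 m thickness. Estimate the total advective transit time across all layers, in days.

With flow normal to the layers, continuity requires the same specific discharge q through every layer.
Σ(b_i/K_i) = 3.61/0.240 + 2.42/14.2 + 13.4/108 = 15.34 d.
q = Δh / Σ(b_i/K_i) = 8.18 / 15.34 = 0.5334 m/day.
In each layer the seepage velocity is v_i = q/n_i, so the layer transit time is t_i = b_i·n_i / q:
  layer 1 (weathered basalt): t_1 = 3.61 × 0.14 / 0.5334 = 0.9475 d
  layer 2 (medium sand): t_2 = 2.42 × 0.32 / 0.5334 = 1.452 d
  layer 3 (coarse sand): t_3 = 13.4 × 0.23 / 0.5334 = 5.778 d
Total t = Σ t_i = 8.178 days.

8.18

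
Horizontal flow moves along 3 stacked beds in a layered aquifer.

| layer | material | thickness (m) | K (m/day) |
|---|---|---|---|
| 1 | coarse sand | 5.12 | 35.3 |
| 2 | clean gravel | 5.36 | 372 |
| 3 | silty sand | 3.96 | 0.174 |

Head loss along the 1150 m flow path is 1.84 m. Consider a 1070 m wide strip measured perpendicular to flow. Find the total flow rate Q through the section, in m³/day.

3720

Flow is parallel to layering, so each bed carries its own Darcy discharge and the transmissivities add.
Σ(K_i·b_i) = 35.3×5.12 + 372×5.36 + 0.174×3.96 = 2175 m²/day.
Hydraulic gradient i = Δh / L = 1.84 / 1150 = 0.001600.
Q = Σ(K_i·b_i) · W · i = 2175 × 1070 × 0.001600 = 3724 m³/day.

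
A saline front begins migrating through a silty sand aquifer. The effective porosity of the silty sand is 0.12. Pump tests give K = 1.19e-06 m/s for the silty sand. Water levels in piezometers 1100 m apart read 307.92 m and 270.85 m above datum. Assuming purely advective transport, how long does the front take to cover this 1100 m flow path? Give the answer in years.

104

Convert K: 1.19e-06 m/s × 86400 = 0.1028 m/day.
Hydraulic gradient i = (307.92 − 270.85) / 1100 = 37.07 / 1100 = 0.03370.
Darcy flux q = K · i = 0.1028 × 0.03370 = 0.003465 m/day.
Seepage velocity v = q / n_e = 0.003465 / 0.12 = 0.02887 m/day.
Travel time t = L / v = 1100 / 0.02887 = 38096 days = 104.3 years.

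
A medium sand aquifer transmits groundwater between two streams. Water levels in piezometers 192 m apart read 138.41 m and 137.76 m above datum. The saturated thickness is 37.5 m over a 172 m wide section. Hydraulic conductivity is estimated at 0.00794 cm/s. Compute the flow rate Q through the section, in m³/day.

150

Convert K: 0.00794 cm/s × 864 = 6.860 m/day.
Cross-sectional area A = 172 × 37.5 = 6450 m².
Hydraulic gradient i = (138.41 − 137.76) / 192 = 0.65 / 192 = 0.003385.
Darcy's law: Q = K · A · i = 6.860 × 6450 × 0.003385 = 149.8 m³/day.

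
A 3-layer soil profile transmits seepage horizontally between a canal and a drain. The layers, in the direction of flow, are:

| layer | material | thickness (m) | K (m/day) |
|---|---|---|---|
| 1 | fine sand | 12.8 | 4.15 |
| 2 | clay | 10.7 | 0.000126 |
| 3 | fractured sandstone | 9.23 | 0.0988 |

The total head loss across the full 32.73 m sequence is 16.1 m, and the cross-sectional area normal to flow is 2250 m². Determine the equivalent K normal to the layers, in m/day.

Flow is perpendicular to layering, so the layers act in series and the equivalent K is the thickness-weighted harmonic mean.
Total thickness L = 12.8 + 10.7 + 9.23 = 32.73 m.
Σ(b_i/K_i) = 12.8/4.15 + 10.7/0.000126 + 9.23/0.0988 = 85017 d.
K_eq = L / Σ(b_i/K_i) = 32.73 / 85017 = 0.0003850 m/day.

0.000385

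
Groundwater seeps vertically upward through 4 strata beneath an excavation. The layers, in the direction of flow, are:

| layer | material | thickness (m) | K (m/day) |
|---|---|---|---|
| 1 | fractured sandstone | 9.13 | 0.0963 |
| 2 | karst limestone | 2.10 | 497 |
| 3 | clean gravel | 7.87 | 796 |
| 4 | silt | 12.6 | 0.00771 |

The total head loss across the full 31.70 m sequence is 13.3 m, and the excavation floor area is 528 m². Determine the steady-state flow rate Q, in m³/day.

Flow is perpendicular to layering, so the layers act in series and the equivalent K is the thickness-weighted harmonic mean.
Total thickness L = 9.13 + 2.10 + 7.87 + 12.6 = 31.70 m.
Σ(b_i/K_i) = 9.13/0.0963 + 2.10/497 + 7.87/796 + 12.6/0.00771 = 1729 d.
K_eq = L / Σ(b_i/K_i) = 31.70 / 1729 = 0.01833 m/day.
Q = K_eq · A · (Δh/L) = 0.01833 × 528 × (13.3/31.70) = 4.061 m³/day.

4.06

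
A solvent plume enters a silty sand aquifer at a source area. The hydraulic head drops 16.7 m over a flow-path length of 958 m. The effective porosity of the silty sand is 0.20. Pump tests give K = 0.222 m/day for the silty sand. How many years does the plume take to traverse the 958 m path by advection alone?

Hydraulic gradient i = Δh / L = 16.7 / 958 = 0.01743.
Darcy flux q = K · i = 0.2220 × 0.01743 = 0.003870 m/day.
Seepage velocity v = q / n_e = 0.003870 / 0.20 = 0.01935 m/day.
Travel time t = L / v = 958 / 0.01935 = 49510 days = 135.6 years.

136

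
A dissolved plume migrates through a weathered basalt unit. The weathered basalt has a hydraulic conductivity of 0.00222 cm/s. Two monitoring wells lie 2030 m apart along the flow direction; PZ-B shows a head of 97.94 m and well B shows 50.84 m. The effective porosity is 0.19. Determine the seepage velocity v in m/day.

Convert K: 0.00222 cm/s × 864 = 1.918 m/day.
Hydraulic gradient i = (97.94 − 50.84) / 2030 = 47.1 / 2030 = 0.02320.
Darcy flux q = K · i = 1.918 × 0.02320 = 0.04450 m/day.
Seepage velocity v = q / n_e = 0.04450 / 0.19 = 0.2342 m/day.

0.234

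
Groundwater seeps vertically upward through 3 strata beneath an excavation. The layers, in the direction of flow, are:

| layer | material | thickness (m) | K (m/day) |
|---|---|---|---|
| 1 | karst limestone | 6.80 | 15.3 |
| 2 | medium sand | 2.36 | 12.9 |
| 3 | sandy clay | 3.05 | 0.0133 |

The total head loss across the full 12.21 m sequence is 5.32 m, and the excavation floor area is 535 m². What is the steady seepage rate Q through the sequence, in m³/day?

12.4

Flow is perpendicular to layering, so the layers act in series and the equivalent K is the thickness-weighted harmonic mean.
Total thickness L = 6.80 + 2.36 + 3.05 = 12.21 m.
Σ(b_i/K_i) = 6.80/15.3 + 2.36/12.9 + 3.05/0.0133 = 230.0 d.
K_eq = L / Σ(b_i/K_i) = 12.21 / 230.0 = 0.05310 m/day.
Q = K_eq · A · (Δh/L) = 0.05310 × 535 × (5.32/12.21) = 12.38 m³/day.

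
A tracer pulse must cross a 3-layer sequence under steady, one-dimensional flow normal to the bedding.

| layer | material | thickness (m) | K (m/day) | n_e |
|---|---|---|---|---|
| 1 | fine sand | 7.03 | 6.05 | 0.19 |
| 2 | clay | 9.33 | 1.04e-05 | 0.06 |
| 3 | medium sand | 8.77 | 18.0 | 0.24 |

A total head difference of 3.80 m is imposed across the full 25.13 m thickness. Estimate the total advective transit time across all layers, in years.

2590

With flow normal to the layers, continuity requires the same specific discharge q through every layer.
Σ(b_i/K_i) = 7.03/6.05 + 9.33/1.04e-05 + 8.77/18.0 = 8.971e+05 d.
q = Δh / Σ(b_i/K_i) = 3.80 / 8.971e+05 = 4.236e-06 m/day.
In each layer the seepage velocity is v_i = q/n_i, so the layer transit time is t_i = b_i·n_i / q:
  layer 1 (fine sand): t_1 = 7.03 × 0.19 / 4.236e-06 = 3.153e+05 d
  layer 2 (clay): t_2 = 9.33 × 0.06 / 4.236e-06 = 1.322e+05 d
  layer 3 (medium sand): t_3 = 8.77 × 0.24 / 4.236e-06 = 4.969e+05 d
Total t = Σ t_i = 9.444e+05 days = 2586 years.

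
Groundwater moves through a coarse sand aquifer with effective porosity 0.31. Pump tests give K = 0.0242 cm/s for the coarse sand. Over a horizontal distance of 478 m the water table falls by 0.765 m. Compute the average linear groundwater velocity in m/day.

0.108

Convert K: 0.0242 cm/s × 864 = 20.91 m/day.
Hydraulic gradient i = Δh / L = 0.765 / 478 = 0.001600.
Darcy flux q = K · i = 20.91 × 0.001600 = 0.03346 m/day.
Seepage velocity v = q / n_e = 0.03346 / 0.31 = 0.1079 m/day.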